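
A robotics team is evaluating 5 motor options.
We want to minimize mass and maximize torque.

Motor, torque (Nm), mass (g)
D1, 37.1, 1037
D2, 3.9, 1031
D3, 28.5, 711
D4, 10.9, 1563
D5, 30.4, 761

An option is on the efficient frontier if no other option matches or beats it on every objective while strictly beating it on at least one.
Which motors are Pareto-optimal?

D1, D3, D5

D1: not dominated (best torque).
D2: dominated by D3 (torque 28.5≥3.9, mass 711≤1031).
D3: not dominated (best mass).
D4: dominated by D1 (torque 37.1≥10.9, mass 1037≤1563).
D5: not dominated.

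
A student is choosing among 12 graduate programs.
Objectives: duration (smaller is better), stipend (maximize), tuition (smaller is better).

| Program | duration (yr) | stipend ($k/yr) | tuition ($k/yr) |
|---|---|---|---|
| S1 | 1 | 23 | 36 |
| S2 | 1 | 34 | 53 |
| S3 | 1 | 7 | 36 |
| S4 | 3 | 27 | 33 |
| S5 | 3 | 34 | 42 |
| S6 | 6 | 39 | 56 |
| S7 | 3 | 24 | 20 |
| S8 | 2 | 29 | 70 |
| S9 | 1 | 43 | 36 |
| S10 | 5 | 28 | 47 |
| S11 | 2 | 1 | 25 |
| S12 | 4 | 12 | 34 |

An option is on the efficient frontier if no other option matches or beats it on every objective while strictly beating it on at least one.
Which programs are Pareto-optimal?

S1: dominated by S9 (duration 1≤1, stipend 43≥23, tuition 36≤36).
S2: dominated by S9 (duration 1≤1, stipend 43≥34, tuition 36≤53).
S3: dominated by S1 (duration 1≤1, stipend 23≥7, tuition 36≤36).
S4: not dominated.
S5: dominated by S9 (duration 1≤3, stipend 43≥34, tuition 36≤42).
S6: dominated by S9 (duration 1≤6, stipend 43≥39, tuition 36≤56).
S7: not dominated (best tuition).
S8: dominated by S2 (duration 1≤2, stipend 34≥29, tuition 53≤70).
S9: not dominated (best stipend).
S10: dominated by S5 (duration 3≤5, stipend 34≥28, tuition 42≤47).
S11: not dominated.
S12: dominated by S4 (duration 3≤4, stipend 27≥12, tuition 33≤34).

S4, S7, S9, S11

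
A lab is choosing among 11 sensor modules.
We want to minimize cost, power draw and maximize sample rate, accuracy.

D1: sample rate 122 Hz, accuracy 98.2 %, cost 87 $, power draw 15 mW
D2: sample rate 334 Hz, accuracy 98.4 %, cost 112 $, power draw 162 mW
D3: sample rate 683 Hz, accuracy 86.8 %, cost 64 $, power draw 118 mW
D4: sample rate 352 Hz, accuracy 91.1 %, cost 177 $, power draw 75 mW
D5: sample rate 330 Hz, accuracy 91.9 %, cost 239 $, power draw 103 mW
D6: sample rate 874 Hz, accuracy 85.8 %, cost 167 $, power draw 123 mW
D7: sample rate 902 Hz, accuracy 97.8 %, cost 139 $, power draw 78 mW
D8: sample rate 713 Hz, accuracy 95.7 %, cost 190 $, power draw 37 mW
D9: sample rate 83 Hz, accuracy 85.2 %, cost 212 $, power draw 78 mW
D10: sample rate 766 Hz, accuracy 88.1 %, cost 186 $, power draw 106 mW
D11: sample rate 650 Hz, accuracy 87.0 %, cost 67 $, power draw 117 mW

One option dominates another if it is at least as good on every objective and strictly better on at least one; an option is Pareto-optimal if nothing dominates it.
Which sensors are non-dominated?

D1, D2, D3, D4, D7, D8, D11

D1: not dominated (best power draw).
D2: not dominated (best accuracy).
D3: not dominated (best cost).
D4: not dominated.
D5: dominated by D7 (sample rate 902≥330, accuracy 97.8≥91.9, cost 139≤239, power draw 78≤103).
D6: dominated by D7 (sample rate 902≥874, accuracy 97.8≥85.8, cost 139≤167, power draw 78≤123).
D7: not dominated (best sample rate).
D8: not dominated.
D9: dominated by D1 (sample rate 122≥83, accuracy 98.2≥85.2, cost 87≤212, power draw 15≤78).
D10: dominated by D7 (sample rate 902≥766, accuracy 97.8≥88.1, cost 139≤186, power draw 78≤106).
D11: not dominated.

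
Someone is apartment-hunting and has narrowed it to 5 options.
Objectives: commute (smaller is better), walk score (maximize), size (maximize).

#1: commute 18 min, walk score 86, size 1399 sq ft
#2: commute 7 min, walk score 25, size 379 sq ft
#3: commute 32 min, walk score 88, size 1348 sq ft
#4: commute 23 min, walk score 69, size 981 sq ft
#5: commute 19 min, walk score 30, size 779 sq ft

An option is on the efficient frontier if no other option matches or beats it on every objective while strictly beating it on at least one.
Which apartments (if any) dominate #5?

#1: commute 18≤19, walk score 86≥30, size 1399≥779 — dominates #5.
Others (#2, #3, #4) are each worse than #5 on at least one objective.

#1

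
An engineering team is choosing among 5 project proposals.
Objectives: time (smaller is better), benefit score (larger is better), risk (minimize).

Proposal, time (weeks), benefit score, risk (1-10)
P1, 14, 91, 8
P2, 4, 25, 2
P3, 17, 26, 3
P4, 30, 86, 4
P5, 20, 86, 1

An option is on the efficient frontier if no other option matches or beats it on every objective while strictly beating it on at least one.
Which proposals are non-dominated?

P1, P2, P3, P5

P1: not dominated (best benefit score).
P2: not dominated (best time).
P3: not dominated.
P4: dominated by P5 (time 20≤30, benefit score 86≥86, risk 1≤4).
P5: not dominated (best risk).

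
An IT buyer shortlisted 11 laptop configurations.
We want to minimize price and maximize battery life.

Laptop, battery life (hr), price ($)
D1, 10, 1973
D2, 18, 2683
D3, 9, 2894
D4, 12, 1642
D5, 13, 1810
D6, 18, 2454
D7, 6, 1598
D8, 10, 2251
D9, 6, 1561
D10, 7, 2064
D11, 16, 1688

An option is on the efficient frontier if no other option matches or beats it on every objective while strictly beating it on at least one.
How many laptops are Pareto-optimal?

D1: dominated by D4 (battery life 12≥10, price 1642≤1973).
D2: dominated by D6 (battery life 18≥18, price 2454≤2683).
D3: dominated by D1 (battery life 10≥9, price 1973≤2894).
D4: not dominated.
D5: dominated by D11 (battery life 16≥13, price 1688≤1810).
D6: not dominated.
D7: dominated by D9 (battery life 6≥6, price 1561≤1598).
D8: dominated by D1 (battery life 10≥10, price 1973≤2251).
D9: not dominated (best price).
D10: dominated by D1 (battery life 10≥7, price 1973≤2064).
D11: not dominated.
Pareto-optimal: D4, D6, D9, D11 → 4.

4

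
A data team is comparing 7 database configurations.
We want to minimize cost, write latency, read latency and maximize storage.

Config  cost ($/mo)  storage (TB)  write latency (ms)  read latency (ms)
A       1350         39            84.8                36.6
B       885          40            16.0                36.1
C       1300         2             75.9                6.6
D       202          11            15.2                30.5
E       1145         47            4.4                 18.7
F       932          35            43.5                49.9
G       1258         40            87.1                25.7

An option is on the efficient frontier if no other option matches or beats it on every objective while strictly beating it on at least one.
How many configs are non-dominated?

4

A: dominated by B (cost 885≤1350, storage 40≥39, write latency 16.0≤84.8, read latency 36.1≤36.6).
B: not dominated.
C: not dominated (best read latency).
D: not dominated (best cost).
E: not dominated (best storage).
F: dominated by B (cost 885≤932, storage 40≥35, write latency 16.0≤43.5, read latency 36.1≤49.9).
G: dominated by E (cost 1145≤1258, storage 47≥40, write latency 4.4≤87.1, read latency 18.7≤25.7).
Pareto-optimal: B, C, D, E → 4.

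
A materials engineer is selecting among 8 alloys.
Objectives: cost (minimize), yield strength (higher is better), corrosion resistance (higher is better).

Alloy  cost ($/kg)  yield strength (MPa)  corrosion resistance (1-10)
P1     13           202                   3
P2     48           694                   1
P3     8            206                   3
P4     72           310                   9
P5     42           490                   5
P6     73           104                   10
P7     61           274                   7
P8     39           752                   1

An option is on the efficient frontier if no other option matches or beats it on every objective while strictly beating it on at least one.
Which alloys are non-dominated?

P1: dominated by P3 (cost 8≤13, yield strength 206≥202, corrosion resistance 3≥3).
P2: dominated by P8 (cost 39≤48, yield strength 752≥694, corrosion resistance 1≥1).
P3: not dominated (best cost).
P4: not dominated.
P5: not dominated.
P6: not dominated (best corrosion resistance).
P7: not dominated.
P8: not dominated (best yield strength).

P3, P4, P5, P6, P7, P8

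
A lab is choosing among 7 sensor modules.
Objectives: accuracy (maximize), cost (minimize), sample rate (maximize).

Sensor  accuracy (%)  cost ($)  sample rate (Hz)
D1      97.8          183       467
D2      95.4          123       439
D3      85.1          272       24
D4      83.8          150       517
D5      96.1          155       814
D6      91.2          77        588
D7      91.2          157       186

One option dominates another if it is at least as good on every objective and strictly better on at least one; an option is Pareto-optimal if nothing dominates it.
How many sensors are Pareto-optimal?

D1: not dominated (best accuracy).
D2: not dominated.
D3: dominated by D1 (accuracy 97.8≥85.1, cost 183≤272, sample rate 467≥24).
D4: dominated by D6 (accuracy 91.2≥83.8, cost 77≤150, sample rate 588≥517).
D5: not dominated (best sample rate).
D6: not dominated (best cost).
D7: dominated by D2 (accuracy 95.4≥91.2, cost 123≤157, sample rate 439≥186).
Pareto-optimal: D1, D2, D5, D6 → 4.

4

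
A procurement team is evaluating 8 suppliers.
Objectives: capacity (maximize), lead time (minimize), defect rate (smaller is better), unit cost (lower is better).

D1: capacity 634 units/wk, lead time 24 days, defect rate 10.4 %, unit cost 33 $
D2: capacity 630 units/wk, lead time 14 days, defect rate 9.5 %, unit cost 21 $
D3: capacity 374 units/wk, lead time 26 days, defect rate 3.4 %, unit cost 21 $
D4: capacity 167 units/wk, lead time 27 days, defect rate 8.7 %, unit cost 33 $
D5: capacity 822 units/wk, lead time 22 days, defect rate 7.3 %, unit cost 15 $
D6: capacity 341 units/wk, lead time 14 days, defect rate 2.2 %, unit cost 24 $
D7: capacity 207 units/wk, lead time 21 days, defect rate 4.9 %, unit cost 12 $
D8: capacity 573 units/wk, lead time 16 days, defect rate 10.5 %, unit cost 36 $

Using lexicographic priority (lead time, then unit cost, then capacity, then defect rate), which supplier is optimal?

First minimize lead time: best is 14, kept {D2, D6}.
Then minimize unit cost: best is 21, kept {D2}.

D2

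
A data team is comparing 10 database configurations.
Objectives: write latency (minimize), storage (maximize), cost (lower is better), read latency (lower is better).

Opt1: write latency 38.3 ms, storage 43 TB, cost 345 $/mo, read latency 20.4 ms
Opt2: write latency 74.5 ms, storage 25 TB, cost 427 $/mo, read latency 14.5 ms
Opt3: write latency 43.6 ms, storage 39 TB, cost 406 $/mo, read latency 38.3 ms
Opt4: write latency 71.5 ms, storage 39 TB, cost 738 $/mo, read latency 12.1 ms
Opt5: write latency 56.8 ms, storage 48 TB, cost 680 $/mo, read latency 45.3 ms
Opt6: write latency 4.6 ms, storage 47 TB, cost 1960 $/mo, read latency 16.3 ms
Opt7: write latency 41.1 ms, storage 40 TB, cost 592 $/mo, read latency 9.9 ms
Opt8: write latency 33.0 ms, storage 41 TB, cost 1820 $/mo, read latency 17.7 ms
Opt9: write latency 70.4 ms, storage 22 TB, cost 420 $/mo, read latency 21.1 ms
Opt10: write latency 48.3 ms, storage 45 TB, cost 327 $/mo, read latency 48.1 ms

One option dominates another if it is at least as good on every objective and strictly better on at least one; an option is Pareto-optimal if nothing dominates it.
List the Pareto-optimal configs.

Opt1: not dominated.
Opt2: not dominated.
Opt3: dominated by Opt1 (write latency 38.3≤43.6, storage 43≥39, cost 345≤406, read latency 20.4≤38.3).
Opt4: dominated by Opt7 (write latency 41.1≤71.5, storage 40≥39, cost 592≤738, read latency 9.9≤12.1).
Opt5: not dominated (best storage).
Opt6: not dominated (best write latency).
Opt7: not dominated (best read latency).
Opt8: not dominated.
Opt9: dominated by Opt1 (write latency 38.3≤70.4, storage 43≥22, cost 345≤420, read latency 20.4≤21.1).
Opt10: not dominated (best cost).

Opt1, Opt2, Opt5, Opt6, Opt7, Opt8, Opt10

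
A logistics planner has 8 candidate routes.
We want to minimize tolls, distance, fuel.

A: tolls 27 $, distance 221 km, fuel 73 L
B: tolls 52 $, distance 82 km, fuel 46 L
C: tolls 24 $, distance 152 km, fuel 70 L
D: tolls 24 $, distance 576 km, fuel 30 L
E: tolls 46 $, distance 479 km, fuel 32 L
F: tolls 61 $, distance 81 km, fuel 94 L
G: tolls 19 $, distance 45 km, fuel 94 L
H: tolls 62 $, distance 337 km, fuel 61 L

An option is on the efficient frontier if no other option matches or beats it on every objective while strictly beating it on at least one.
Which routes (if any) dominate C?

none

A: worse on tolls (27 vs 24).
B: worse on tolls (52 vs 24).
D: worse on distance (576 vs 152).
E: worse on tolls (46 vs 24).
F: worse on tolls (61 vs 24).
G: worse on fuel (94 vs 70).
H: worse on tolls (62 vs 24).
No option dominates C.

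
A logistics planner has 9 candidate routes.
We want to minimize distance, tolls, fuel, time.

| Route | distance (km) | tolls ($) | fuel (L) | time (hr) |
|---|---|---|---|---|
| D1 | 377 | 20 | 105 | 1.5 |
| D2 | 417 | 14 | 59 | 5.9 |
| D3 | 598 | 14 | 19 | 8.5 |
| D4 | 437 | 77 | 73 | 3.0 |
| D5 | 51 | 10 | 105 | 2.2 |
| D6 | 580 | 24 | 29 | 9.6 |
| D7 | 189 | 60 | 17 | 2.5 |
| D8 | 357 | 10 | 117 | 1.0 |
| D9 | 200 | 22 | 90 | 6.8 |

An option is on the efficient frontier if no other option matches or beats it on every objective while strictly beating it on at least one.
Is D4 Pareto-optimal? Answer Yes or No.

No

D7 vs D4: distance 189≤437, tolls 60≤77, fuel 17≤73, time 2.5≤3.0 — D7 is at least as good on every objective and strictly better on at least one, so D7 dominates D4.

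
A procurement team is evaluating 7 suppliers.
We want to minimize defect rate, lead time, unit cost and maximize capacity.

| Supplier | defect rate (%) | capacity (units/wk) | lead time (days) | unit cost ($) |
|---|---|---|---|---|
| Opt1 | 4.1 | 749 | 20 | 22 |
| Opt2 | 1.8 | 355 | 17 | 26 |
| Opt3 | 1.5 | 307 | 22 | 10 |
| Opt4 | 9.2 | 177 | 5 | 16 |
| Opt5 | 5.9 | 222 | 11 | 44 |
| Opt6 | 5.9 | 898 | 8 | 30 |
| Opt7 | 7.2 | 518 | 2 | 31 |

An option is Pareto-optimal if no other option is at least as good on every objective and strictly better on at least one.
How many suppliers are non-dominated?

6

Opt1: not dominated.
Opt2: not dominated.
Opt3: not dominated (best defect rate).
Opt4: not dominated.
Opt5: dominated by Opt6 (defect rate 5.9≤5.9, capacity 898≥222, lead time 8≤11, unit cost 30≤44).
Opt6: not dominated (best capacity).
Opt7: not dominated (best lead time).
Pareto-optimal: Opt1, Opt2, Opt3, Opt4, Opt6, Opt7 → 6.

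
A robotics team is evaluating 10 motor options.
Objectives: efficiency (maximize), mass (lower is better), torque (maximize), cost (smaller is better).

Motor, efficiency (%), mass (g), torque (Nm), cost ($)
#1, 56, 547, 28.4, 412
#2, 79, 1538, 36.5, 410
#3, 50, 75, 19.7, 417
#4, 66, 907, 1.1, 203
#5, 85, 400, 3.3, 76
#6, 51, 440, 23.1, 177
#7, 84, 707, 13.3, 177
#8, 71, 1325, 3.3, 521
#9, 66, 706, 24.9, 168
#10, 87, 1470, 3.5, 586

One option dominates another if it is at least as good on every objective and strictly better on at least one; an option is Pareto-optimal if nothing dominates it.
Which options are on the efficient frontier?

#1: not dominated.
#2: not dominated (best torque).
#3: not dominated (best mass).
#4: dominated by #5 (efficiency 85≥66, mass 400≤907, torque 3.3≥1.1, cost 76≤203).
#5: not dominated (best cost).
#6: not dominated.
#7: not dominated.
#8: dominated by #5 (efficiency 85≥71, mass 400≤1325, torque 3.3≥3.3, cost 76≤521).
#9: not dominated.
#10: not dominated (best efficiency).

#1, #2, #3, #5, #6, #7, #9, #10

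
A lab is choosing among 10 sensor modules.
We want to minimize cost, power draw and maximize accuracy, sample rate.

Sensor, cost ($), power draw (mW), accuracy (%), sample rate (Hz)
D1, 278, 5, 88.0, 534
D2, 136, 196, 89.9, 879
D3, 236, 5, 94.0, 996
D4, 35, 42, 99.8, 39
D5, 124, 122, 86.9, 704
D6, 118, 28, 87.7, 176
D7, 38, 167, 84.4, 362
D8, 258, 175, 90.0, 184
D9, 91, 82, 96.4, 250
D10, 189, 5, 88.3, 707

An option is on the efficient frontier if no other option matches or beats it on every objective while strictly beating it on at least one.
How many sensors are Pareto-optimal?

D1: dominated by D3 (cost 236≤278, power draw 5≤5, accuracy 94.0≥88.0, sample rate 996≥534).
D2: not dominated.
D3: not dominated (best sample rate).
D4: not dominated (best cost).
D5: not dominated.
D6: not dominated.
D7: not dominated.
D8: dominated by D3 (cost 236≤258, power draw 5≤175, accuracy 94.0≥90.0, sample rate 996≥184).
D9: not dominated.
D10: not dominated.
Pareto-optimal: D2, D3, D4, D5, D6, D7, D9, D10 → 8.

8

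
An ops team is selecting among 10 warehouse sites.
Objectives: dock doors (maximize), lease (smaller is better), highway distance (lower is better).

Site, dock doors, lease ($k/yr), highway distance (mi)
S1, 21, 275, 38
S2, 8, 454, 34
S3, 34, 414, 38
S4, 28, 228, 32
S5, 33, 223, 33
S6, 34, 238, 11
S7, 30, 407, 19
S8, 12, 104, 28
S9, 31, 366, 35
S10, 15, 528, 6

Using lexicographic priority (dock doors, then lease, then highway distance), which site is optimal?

S6

First maximize dock doors: best is 34, kept {S3, S6}.
Then minimize lease: best is 238, kept {S6}.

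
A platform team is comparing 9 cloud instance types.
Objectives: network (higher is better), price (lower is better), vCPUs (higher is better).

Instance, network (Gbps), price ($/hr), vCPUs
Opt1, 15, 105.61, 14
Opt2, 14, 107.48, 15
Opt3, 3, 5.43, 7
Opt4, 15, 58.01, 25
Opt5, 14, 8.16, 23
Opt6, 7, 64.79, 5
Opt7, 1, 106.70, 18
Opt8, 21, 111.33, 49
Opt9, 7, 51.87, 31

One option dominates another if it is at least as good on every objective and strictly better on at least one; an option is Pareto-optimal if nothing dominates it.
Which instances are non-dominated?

Opt1: dominated by Opt4 (network 15≥15, price 58.01≤105.61, vCPUs 25≥14).
Opt2: dominated by Opt4 (network 15≥14, price 58.01≤107.48, vCPUs 25≥15).
Opt3: not dominated (best price).
Opt4: not dominated.
Opt5: not dominated.
Opt6: dominated by Opt4 (network 15≥7, price 58.01≤64.79, vCPUs 25≥5).
Opt7: dominated by Opt4 (network 15≥1, price 58.01≤106.70, vCPUs 25≥18).
Opt8: not dominated (best network).
Opt9: not dominated.

Opt3, Opt4, Opt5, Opt8, Opt9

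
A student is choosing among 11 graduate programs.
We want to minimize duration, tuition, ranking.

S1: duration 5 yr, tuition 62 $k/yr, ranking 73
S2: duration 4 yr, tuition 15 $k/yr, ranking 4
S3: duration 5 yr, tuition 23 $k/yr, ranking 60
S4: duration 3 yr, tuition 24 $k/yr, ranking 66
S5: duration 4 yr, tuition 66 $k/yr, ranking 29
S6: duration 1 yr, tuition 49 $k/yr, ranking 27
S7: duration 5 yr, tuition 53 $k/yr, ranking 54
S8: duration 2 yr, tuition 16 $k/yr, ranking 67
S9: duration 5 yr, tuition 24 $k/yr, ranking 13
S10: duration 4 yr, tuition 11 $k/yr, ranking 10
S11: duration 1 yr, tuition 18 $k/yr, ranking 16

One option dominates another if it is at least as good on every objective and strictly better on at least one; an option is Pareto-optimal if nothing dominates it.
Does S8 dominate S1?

S8 vs S1: duration 2≤5, tuition 16≤62, ranking 67≤73 — S8 is at least as good on every objective with at least one strict improvement.

Yes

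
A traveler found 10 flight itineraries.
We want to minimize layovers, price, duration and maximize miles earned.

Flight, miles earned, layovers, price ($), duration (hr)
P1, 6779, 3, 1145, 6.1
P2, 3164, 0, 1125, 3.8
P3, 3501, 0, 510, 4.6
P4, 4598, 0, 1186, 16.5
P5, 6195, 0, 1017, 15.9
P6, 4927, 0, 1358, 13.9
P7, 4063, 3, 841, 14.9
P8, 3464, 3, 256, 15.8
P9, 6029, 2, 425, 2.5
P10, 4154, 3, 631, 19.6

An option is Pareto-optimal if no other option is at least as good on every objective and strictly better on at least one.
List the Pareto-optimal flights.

P1: not dominated (best miles earned).
P2: not dominated.
P3: not dominated.
P4: dominated by P5 (miles earned 6195≥4598, layovers 0≤0, price 1017≤1186, duration 15.9≤16.5).
P5: not dominated.
P6: not dominated.
P7: dominated by P9 (miles earned 6029≥4063, layovers 2≤3, price 425≤841, duration 2.5≤14.9).
P8: not dominated (best price).
P9: not dominated (best duration).
P10: dominated by P9 (miles earned 6029≥4154, layovers 2≤3, price 425≤631, duration 2.5≤19.6).

P1, P2, P3, P5, P6, P8, P9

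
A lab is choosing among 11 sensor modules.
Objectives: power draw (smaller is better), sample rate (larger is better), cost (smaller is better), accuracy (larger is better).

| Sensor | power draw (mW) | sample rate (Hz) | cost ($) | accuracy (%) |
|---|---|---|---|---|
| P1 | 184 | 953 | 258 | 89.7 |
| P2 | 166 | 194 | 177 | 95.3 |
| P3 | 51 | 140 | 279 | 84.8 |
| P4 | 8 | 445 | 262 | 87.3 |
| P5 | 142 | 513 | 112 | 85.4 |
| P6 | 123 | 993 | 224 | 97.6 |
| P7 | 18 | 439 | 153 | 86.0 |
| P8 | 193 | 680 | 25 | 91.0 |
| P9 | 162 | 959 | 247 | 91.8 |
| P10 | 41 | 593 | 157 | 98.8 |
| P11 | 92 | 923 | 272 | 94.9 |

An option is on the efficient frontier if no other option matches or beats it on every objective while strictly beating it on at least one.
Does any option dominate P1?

P6 vs P1: power draw 123≤184, sample rate 993≥953, cost 224≤258, accuracy 97.6≥89.7 — P6 is at least as good on every objective and strictly better on at least one, so P6 dominates P1.

Yes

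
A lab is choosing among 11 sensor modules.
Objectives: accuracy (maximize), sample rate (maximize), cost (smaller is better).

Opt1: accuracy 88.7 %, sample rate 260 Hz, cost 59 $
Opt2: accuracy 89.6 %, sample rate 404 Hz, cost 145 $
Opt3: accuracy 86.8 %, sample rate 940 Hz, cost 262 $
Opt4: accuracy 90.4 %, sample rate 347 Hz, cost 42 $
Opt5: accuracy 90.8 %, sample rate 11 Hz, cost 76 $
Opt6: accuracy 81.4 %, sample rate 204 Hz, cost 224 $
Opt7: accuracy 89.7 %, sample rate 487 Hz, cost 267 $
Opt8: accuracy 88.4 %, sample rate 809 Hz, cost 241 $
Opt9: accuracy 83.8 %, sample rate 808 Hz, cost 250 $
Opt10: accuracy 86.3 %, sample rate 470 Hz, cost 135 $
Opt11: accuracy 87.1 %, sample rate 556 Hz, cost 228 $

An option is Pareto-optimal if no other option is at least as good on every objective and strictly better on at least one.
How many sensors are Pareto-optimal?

Opt1: dominated by Opt4 (accuracy 90.4≥88.7, sample rate 347≥260, cost 42≤59).
Opt2: not dominated.
Opt3: not dominated (best sample rate).
Opt4: not dominated (best cost).
Opt5: not dominated (best accuracy).
Opt6: dominated by Opt1 (accuracy 88.7≥81.4, sample rate 260≥204, cost 59≤224).
Opt7: not dominated.
Opt8: not dominated.
Opt9: dominated by Opt8 (accuracy 88.4≥83.8, sample rate 809≥808, cost 241≤250).
Opt10: not dominated.
Opt11: not dominated.
Pareto-optimal: Opt2, Opt3, Opt4, Opt5, Opt7, Opt8, Opt10, Opt11 → 8.

8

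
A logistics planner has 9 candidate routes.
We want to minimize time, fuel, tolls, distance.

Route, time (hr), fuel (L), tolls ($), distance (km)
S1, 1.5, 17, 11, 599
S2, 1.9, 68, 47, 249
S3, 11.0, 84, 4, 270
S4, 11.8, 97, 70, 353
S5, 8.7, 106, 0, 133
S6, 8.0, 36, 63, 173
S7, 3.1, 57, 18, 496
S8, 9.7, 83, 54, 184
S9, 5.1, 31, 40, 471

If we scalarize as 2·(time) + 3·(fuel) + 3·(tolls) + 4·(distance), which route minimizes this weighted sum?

S1: 2·1.5 + 3·17 + 3·11 + 4·599 = 2483.0
S2: 2·1.9 + 3·68 + 3·47 + 4·249 = 1344.8
S3: 2·11.0 + 3·84 + 3·4 + 4·270 = 1366.0
S4: 2·11.8 + 3·97 + 3·70 + 4·353 = 1936.6
S5: 2·8.7 + 3·106 + 3·0 + 4·133 = 867.4
S6: 2·8.0 + 3·36 + 3·63 + 4·173 = 1005.0
S7: 2·3.1 + 3·57 + 3·18 + 4·496 = 2215.2
S8: 2·9.7 + 3·83 + 3·54 + 4·184 = 1166.4
S9: 2·5.1 + 3·31 + 3·40 + 4·471 = 2107.2
Lowest: S5 at 867.4.

S5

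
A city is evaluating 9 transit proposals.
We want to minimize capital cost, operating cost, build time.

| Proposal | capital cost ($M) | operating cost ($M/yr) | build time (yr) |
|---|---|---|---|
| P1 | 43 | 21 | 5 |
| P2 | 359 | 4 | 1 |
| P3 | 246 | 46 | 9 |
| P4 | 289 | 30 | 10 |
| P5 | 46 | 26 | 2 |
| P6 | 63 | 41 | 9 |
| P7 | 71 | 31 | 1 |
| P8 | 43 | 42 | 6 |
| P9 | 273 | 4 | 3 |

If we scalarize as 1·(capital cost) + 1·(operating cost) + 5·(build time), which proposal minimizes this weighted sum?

P5

P1: 1·43 + 1·21 + 5·5 = 89
P2: 1·359 + 1·4 + 5·1 = 368
P3: 1·246 + 1·46 + 5·9 = 337
P4: 1·289 + 1·30 + 5·10 = 369
P5: 1·46 + 1·26 + 5·2 = 82
P6: 1·63 + 1·41 + 5·9 = 149
P7: 1·71 + 1·31 + 5·1 = 107
P8: 1·43 + 1·42 + 5·6 = 115
P9: 1·273 + 1·4 + 5·3 = 292
Lowest: P5 at 82.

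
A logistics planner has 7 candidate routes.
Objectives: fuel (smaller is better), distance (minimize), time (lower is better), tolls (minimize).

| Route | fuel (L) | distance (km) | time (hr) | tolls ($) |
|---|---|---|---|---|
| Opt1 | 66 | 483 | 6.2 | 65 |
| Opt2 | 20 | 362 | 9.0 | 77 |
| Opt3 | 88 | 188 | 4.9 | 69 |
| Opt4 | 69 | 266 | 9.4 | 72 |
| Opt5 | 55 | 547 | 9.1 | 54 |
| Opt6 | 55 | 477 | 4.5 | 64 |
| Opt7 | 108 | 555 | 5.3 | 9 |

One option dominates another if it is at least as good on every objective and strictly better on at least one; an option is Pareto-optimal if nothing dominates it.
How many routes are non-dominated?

6

Opt1: dominated by Opt6 (fuel 55≤66, distance 477≤483, time 4.5≤6.2, tolls 64≤65).
Opt2: not dominated (best fuel).
Opt3: not dominated (best distance).
Opt4: not dominated.
Opt5: not dominated.
Opt6: not dominated (best time).
Opt7: not dominated (best tolls).
Pareto-optimal: Opt2, Opt3, Opt4, Opt5, Opt6, Opt7 → 6.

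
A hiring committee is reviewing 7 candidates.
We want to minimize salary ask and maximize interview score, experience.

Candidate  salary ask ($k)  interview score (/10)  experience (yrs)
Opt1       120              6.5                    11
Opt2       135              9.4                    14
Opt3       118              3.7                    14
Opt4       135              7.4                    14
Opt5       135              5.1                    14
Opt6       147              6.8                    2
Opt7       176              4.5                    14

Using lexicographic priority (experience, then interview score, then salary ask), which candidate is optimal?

First maximize experience: best is 14, kept {Opt2, Opt3, Opt4, Opt5, Opt7}.
Then maximize interview score: best is 9.4, kept {Opt2}.

Opt2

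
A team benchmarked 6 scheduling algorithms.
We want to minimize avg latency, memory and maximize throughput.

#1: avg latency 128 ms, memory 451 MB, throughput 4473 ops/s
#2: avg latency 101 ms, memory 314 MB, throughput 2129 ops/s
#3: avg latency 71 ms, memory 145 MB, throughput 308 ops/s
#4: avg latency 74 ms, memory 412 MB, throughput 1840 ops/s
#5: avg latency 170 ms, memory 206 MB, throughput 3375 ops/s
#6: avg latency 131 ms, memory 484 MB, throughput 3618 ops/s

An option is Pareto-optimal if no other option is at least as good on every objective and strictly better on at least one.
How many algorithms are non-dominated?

#1: not dominated (best throughput).
#2: not dominated.
#3: not dominated (best avg latency).
#4: not dominated.
#5: not dominated.
#6: dominated by #1 (avg latency 128≤131, memory 451≤484, throughput 4473≥3618).
Pareto-optimal: #1, #2, #3, #4, #5 → 5.

5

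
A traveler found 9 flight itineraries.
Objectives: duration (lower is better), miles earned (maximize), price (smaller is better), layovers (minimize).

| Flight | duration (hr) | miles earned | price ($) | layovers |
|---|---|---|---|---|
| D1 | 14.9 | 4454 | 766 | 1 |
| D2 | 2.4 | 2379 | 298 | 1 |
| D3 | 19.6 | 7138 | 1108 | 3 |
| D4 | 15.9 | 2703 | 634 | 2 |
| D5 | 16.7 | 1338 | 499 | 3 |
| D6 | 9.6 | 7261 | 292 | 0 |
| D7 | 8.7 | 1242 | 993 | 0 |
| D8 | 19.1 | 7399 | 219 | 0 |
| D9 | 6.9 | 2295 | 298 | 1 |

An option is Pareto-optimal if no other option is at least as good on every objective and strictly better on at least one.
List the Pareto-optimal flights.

D1: dominated by D6 (duration 9.6≤14.9, miles earned 7261≥4454, price 292≤766, layovers 0≤1).
D2: not dominated (best duration).
D3: dominated by D6 (duration 9.6≤19.6, miles earned 7261≥7138, price 292≤1108, layovers 0≤3).
D4: dominated by D6 (duration 9.6≤15.9, miles earned 7261≥2703, price 292≤634, layovers 0≤2).
D5: dominated by D2 (duration 2.4≤16.7, miles earned 2379≥1338, price 298≤499, layovers 1≤3).
D6: not dominated.
D7: not dominated.
D8: not dominated (best miles earned).
D9: dominated by D2 (duration 2.4≤6.9, miles earned 2379≥2295, price 298≤298, layovers 1≤1).

D2, D6, D7, D8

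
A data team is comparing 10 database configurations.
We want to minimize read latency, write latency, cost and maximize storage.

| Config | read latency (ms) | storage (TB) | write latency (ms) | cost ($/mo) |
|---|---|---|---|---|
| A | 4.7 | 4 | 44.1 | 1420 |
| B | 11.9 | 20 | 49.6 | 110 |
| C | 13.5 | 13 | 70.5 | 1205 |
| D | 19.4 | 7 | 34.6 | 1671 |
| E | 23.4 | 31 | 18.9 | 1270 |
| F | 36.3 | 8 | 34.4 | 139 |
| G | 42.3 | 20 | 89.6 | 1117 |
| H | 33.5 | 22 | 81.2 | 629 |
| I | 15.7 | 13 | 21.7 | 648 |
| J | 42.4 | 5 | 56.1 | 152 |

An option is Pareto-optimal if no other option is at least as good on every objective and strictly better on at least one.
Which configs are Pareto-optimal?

A, B, E, F, H, I

A: not dominated (best read latency).
B: not dominated (best cost).
C: dominated by B (read latency 11.9≤13.5, storage 20≥13, write latency 49.6≤70.5, cost 110≤1205).
D: dominated by I (read latency 15.7≤19.4, storage 13≥7, write latency 21.7≤34.6, cost 648≤1671).
E: not dominated (best storage).
F: not dominated.
G: dominated by B (read latency 11.9≤42.3, storage 20≥20, write latency 49.6≤89.6, cost 110≤1117).
H: not dominated.
I: not dominated.
J: dominated by B (read latency 11.9≤42.4, storage 20≥5, write latency 49.6≤56.1, cost 110≤152).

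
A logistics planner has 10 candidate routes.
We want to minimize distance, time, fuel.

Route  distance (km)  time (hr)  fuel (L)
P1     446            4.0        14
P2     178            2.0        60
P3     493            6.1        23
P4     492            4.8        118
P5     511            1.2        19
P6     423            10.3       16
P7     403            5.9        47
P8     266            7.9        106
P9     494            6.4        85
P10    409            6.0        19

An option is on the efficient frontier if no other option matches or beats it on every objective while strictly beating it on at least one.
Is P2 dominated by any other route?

No

P1: worse on distance (446 vs 178).
P3: worse on distance (493 vs 178).
P4: worse on distance (492 vs 178).
P5: worse on distance (511 vs 178).
P6: worse on distance (423 vs 178).
P7: worse on distance (403 vs 178).
P8: worse on distance (266 vs 178).
P9: worse on distance (494 vs 178).
P10: worse on distance (409 vs 178).
No option is at least as good as P2 on every objective and strictly better on one.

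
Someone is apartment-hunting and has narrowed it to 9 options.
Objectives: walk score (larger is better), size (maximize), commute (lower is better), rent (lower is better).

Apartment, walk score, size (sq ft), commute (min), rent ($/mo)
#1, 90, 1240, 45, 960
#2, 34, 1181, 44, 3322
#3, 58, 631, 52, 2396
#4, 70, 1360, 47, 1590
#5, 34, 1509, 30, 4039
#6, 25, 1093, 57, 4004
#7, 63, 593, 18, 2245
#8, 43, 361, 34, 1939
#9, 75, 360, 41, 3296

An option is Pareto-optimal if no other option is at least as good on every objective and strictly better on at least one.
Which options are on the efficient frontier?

#1: not dominated (best walk score).
#2: not dominated.
#3: dominated by #1 (walk score 90≥58, size 1240≥631, commute 45≤52, rent 960≤2396).
#4: not dominated.
#5: not dominated (best size).
#6: dominated by #1 (walk score 90≥25, size 1240≥1093, commute 45≤57, rent 960≤4004).
#7: not dominated (best commute).
#8: not dominated.
#9: not dominated.

#1, #2, #4, #5, #7, #8, #9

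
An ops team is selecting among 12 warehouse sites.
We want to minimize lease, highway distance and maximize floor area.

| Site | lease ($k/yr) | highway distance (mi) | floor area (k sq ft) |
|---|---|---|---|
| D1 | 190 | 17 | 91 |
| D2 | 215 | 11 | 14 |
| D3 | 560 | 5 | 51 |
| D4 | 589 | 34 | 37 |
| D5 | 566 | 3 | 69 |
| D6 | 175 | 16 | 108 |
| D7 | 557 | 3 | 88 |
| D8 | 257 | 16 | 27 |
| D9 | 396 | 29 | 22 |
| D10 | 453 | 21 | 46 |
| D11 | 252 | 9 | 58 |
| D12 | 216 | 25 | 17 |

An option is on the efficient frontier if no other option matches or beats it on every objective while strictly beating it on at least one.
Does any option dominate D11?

No

D1: worse on highway distance (17 vs 9).
D2: worse on highway distance (11 vs 9).
D3: worse on lease (560 vs 252).
D4: worse on lease (589 vs 252).
D5: worse on lease (566 vs 252).
D6: worse on highway distance (16 vs 9).
D7: worse on lease (557 vs 252).
D8: worse on lease (257 vs 252).
D9: worse on lease (396 vs 252).
D10: worse on lease (453 vs 252).
D12: worse on highway distance (25 vs 9).
No option is at least as good as D11 on every objective and strictly better on one.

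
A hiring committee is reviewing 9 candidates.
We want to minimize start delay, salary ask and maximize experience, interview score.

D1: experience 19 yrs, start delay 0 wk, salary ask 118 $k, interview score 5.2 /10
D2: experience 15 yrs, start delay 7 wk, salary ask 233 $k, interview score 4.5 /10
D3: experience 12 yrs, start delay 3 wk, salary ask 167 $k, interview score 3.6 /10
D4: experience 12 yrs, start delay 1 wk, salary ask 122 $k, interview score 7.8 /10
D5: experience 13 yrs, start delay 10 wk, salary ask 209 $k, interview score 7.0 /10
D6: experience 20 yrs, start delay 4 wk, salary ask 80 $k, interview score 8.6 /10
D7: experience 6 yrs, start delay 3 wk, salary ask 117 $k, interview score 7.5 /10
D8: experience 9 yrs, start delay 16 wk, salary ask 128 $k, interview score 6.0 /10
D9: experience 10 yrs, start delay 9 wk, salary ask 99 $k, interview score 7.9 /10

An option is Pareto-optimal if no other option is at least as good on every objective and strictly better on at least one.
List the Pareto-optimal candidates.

D1: not dominated (best start delay).
D2: dominated by D1 (experience 19≥15, start delay 0≤7, salary ask 118≤233, interview score 5.2≥4.5).
D3: dominated by D1 (experience 19≥12, start delay 0≤3, salary ask 118≤167, interview score 5.2≥3.6).
D4: not dominated.
D5: dominated by D6 (experience 20≥13, start delay 4≤10, salary ask 80≤209, interview score 8.6≥7.0).
D6: not dominated (best experience).
D7: not dominated.
D8: dominated by D4 (experience 12≥9, start delay 1≤16, salary ask 122≤128, interview score 7.8≥6.0).
D9: dominated by D6 (experience 20≥10, start delay 4≤9, salary ask 80≤99, interview score 8.6≥7.9).

D1, D4, D6, D7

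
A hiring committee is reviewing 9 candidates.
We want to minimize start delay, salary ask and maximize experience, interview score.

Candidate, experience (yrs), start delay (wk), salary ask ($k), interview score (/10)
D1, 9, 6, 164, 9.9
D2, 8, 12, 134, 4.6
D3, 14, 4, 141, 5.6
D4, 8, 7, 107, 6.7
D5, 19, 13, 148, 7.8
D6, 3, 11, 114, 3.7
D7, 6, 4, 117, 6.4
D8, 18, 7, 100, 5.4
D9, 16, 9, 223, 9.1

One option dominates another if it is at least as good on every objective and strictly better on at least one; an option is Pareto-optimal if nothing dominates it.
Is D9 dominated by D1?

No

D1 vs D9: D1 is worse on experience (9 vs 16), so it does not dominate D9.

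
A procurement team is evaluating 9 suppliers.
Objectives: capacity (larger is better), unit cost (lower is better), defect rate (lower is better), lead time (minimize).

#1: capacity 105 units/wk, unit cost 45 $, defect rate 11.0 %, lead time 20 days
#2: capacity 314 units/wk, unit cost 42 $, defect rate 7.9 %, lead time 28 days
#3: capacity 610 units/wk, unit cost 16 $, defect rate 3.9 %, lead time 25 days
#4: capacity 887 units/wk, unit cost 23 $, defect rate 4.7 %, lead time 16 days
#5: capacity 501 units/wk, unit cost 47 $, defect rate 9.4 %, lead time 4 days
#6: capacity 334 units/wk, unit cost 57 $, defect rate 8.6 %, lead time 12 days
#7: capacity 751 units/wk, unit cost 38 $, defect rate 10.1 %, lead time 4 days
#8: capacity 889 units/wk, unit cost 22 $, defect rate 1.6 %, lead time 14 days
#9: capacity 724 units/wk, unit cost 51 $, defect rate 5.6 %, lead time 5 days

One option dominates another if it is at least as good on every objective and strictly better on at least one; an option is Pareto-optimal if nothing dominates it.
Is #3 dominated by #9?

#9 vs #3: #9 is worse on unit cost (51 vs 16), so it does not dominate #3.

No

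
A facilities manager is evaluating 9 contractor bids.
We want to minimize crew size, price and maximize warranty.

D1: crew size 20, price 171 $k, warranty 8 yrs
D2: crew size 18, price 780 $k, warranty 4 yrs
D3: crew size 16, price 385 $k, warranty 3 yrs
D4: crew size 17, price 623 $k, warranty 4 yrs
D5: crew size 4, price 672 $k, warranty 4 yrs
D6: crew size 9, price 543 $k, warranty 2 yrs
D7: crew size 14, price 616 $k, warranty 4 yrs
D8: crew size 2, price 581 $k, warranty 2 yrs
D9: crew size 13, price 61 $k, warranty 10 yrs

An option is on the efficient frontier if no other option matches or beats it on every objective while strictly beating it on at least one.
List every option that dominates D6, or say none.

none

D1: worse on crew size (20 vs 9).
D2: worse on crew size (18 vs 9).
D3: worse on crew size (16 vs 9).
D4: worse on crew size (17 vs 9).
D5: worse on price (672 vs 543).
D7: worse on crew size (14 vs 9).
D8: worse on price (581 vs 543).
D9: worse on crew size (13 vs 9).
No option dominates D6.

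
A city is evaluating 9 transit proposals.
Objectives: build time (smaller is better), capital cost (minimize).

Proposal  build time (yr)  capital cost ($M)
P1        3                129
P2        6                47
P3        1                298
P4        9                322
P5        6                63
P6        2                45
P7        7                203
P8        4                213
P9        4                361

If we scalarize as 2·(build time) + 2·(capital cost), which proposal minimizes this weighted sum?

P6

P1: 2·3 + 2·129 = 264
P2: 2·6 + 2·47 = 106
P3: 2·1 + 2·298 = 598
P4: 2·9 + 2·322 = 662
P5: 2·6 + 2·63 = 138
P6: 2·2 + 2·45 = 94
P7: 2·7 + 2·203 = 420
P8: 2·4 + 2·213 = 434
P9: 2·4 + 2·361 = 730
Lowest: P6 at 94.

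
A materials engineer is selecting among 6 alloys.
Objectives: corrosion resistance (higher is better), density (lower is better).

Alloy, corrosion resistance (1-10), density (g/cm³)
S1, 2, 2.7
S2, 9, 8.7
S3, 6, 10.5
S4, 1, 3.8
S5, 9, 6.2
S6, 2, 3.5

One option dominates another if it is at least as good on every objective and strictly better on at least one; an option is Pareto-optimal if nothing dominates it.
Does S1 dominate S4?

Yes

S1 vs S4: corrosion resistance 2≥1, density 2.7≤3.8 — S1 is at least as good on every objective with at least one strict improvement.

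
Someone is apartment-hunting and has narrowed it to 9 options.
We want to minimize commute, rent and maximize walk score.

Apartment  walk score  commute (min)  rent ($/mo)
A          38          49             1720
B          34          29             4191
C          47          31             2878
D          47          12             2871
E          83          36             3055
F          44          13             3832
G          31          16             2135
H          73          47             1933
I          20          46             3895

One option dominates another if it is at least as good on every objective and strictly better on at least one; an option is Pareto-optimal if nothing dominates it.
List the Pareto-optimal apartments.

A: not dominated (best rent).
B: dominated by D (walk score 47≥34, commute 12≤29, rent 2871≤4191).
C: dominated by D (walk score 47≥47, commute 12≤31, rent 2871≤2878).
D: not dominated (best commute).
E: not dominated (best walk score).
F: dominated by D (walk score 47≥44, commute 12≤13, rent 2871≤3832).
G: not dominated.
H: not dominated.
I: dominated by C (walk score 47≥20, commute 31≤46, rent 2878≤3895).

A, D, E, G, H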